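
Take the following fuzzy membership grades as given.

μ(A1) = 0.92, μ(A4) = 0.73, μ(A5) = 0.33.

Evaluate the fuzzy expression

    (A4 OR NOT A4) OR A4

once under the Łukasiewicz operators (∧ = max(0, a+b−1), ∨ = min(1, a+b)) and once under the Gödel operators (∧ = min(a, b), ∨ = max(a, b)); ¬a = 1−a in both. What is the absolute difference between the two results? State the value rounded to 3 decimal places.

0.270

Under Łukasiewicz:
  NOT A4 = 1 − 0.73 = 0.27
  A4 OR NOT A4 = min(1, a+b) on (0.73, 0.27) = 1.00
  (A4 OR NOT A4) OR A4 = min(1, a+b) on (1.00, 0.73) = 1.00
  → value = 1.0000
Under Gödel:
  NOT A4 = 1 − 0.73 = 0.27
  A4 OR NOT A4 = max(a, b) on (0.73, 0.27) = 0.73
  (A4 OR NOT A4) OR A4 = max(a, b) on (0.73, 0.73) = 0.73
  → value = 0.7300
|1.0000 − 0.7300| = 0.270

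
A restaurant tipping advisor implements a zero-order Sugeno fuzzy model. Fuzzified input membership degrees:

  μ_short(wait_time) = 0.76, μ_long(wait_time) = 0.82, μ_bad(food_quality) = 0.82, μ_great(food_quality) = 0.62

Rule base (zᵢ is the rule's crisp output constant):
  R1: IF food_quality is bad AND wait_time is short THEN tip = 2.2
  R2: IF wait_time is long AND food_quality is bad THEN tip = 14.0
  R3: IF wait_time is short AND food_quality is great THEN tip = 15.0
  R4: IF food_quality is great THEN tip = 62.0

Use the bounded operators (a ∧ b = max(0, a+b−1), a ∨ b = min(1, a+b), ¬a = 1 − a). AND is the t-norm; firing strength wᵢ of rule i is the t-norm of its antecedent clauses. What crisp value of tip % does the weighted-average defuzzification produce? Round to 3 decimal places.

24.494

R1 (z=2.2): bad=0.82, short=0.76; AND[max(0, a+b−1)] → w = 0.58
R2 (z=14.0): long=0.82, bad=0.82; AND[max(0, a+b−1)] → w = 0.64
R3 (z=15.0): short=0.76, great=0.62; AND[max(0, a+b−1)] → w = 0.38
R4 (z=62.0): great=0.62 → w = 0.62
Weighted average = (0.58·2.2 + 0.64·14.0 + 0.38·15.0 + 0.62·62.0) / (0.58 + 0.64 + 0.38 + 0.62)
  = 54.3760 / 2.2200 = 24.494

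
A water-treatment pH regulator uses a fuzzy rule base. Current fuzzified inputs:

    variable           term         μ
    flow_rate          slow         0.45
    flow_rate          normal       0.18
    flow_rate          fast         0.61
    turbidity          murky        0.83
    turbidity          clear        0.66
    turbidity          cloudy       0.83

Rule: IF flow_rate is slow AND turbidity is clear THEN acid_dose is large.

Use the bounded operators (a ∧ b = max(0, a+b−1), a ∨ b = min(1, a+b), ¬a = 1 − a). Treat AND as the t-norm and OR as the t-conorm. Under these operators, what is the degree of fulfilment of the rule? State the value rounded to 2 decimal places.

firing strength: slow=0.45, clear=0.66; AND[max(0, a+b−1)] → w = 0.11

0.11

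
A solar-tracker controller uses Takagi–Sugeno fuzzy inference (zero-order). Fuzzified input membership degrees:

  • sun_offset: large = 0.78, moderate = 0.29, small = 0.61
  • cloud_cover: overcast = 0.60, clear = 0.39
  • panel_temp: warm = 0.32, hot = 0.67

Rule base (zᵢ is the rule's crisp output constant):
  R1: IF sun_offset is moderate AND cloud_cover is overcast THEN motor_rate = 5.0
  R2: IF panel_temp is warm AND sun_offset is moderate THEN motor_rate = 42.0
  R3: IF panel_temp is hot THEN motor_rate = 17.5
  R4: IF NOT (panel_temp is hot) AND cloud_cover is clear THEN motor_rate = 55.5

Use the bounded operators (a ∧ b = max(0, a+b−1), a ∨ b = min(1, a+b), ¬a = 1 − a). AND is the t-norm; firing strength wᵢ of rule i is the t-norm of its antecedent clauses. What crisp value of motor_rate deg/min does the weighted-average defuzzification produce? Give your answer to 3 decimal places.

17.500

R1 (z=5.0): moderate=0.29, overcast=0.60; AND[max(0, a+b−1)] → w = 0.00
R2 (z=42.0): warm=0.32, moderate=0.29; AND[max(0, a+b−1)] → w = 0.00
R3 (z=17.5): hot=0.67 → w = 0.67
R4 (z=55.5): ¬hot=1−0.67=0.33, clear=0.39; AND[max(0, a+b−1)] → w = 0.00
Weighted average = (0.00·5.0 + 0.00·42.0 + 0.67·17.5 + 0.00·55.5) / (0.00 + 0.00 + 0.67 + 0.00)
  = 11.7250 / 0.6700 = 17.500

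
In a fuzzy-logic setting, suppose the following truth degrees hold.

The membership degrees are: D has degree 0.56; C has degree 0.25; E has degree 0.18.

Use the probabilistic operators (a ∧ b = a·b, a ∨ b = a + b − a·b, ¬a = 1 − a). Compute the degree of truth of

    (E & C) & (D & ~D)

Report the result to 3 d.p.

0.011

E & C = a·b on (0.1800, 0.2500) = 0.0450
~D = 1 − 0.5600 = 0.4400
D & ~D = a·b on (0.5600, 0.4400) = 0.2464
(E & C) & (D & ~D) = a·b on (0.0450, 0.2464) = 0.0111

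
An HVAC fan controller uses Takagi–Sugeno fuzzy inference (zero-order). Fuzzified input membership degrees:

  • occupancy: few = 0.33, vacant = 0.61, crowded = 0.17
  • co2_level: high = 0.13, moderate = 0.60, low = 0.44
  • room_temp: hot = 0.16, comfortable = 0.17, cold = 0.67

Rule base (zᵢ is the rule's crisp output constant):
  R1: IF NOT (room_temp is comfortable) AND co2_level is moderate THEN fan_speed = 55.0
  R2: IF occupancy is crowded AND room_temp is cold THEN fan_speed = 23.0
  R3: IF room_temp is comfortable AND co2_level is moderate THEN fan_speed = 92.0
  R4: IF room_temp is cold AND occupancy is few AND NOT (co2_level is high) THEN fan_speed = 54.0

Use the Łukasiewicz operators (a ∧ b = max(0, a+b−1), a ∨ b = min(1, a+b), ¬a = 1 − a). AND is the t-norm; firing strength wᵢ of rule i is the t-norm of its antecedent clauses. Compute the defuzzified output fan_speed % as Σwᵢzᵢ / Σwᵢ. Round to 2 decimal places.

55.00

R1 (z=55.0): ¬comfortable=1−0.17=0.83, moderate=0.60; AND[max(0, a+b−1)] → w = 0.43
R2 (z=23.0): crowded=0.17, cold=0.67; AND[max(0, a+b−1)] → w = 0.00
R3 (z=92.0): comfortable=0.17, moderate=0.60; AND[max(0, a+b−1)] → w = 0.00
R4 (z=54.0): cold=0.67, few=0.33, ¬high=1−0.13=0.87; AND[max(0, a+b−1)] → w = 0.00
Weighted average = (0.43·55.0 + 0.00·23.0 + 0.00·92.0 + 0.00·54.0) / (0.43 + 0.00 + 0.00 + 0.00)
  = 23.6500 / 0.4300 = 55.00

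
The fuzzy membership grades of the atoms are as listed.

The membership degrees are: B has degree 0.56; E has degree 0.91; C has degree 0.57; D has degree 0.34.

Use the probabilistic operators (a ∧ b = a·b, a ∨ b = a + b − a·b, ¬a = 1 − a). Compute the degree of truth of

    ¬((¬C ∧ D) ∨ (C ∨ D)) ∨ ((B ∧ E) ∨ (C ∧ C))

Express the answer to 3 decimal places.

¬C = 1 − 0.5700 = 0.4300
¬C ∧ D = a·b on (0.4300, 0.3400) = 0.1462
C ∨ D = a + b − a·b on (0.5700, 0.3400) = 0.7162
(¬C ∧ D) ∨ (C ∨ D) = a + b − a·b on (0.1462, 0.7162) = 0.7577
¬((¬C ∧ D) ∨ (C ∨ D)) = 1 − 0.7577 = 0.2423
B ∧ E = a·b on (0.5600, 0.9100) = 0.5096
C ∧ C = a·b on (0.5700, 0.5700) = 0.3249
(B ∧ E) ∨ (C ∧ C) = a + b − a·b on (0.5096, 0.3249) = 0.6689
¬((¬C ∧ D) ∨ (C ∨ D)) ∨ ((B ∧ E) ∨ (C ∧ C)) = a + b − a·b on (0.2423, 0.6689) = 0.7492

0.749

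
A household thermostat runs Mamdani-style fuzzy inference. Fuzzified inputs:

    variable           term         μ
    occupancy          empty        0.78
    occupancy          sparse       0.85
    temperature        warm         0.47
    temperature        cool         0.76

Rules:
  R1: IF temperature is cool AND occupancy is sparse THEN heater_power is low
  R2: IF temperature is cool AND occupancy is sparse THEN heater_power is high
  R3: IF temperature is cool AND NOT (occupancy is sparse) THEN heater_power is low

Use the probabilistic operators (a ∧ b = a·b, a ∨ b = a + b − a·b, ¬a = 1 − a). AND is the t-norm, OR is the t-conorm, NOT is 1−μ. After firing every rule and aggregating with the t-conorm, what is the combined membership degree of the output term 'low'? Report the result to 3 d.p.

0.686

R1: cool=0.76, sparse=0.85; AND[a·b] → w = 0.6460
R2: cool=0.76, sparse=0.85; AND[a·b] → w = 0.6460
R3: cool=0.76, ¬sparse=1−0.85=0.15; AND[a·b] → w = 0.1140
Rules with consequent 'low': {R1, R3} → strengths 0.6460, 0.1140
Aggregate via t-conorm [a + b − a·b]: 0.6864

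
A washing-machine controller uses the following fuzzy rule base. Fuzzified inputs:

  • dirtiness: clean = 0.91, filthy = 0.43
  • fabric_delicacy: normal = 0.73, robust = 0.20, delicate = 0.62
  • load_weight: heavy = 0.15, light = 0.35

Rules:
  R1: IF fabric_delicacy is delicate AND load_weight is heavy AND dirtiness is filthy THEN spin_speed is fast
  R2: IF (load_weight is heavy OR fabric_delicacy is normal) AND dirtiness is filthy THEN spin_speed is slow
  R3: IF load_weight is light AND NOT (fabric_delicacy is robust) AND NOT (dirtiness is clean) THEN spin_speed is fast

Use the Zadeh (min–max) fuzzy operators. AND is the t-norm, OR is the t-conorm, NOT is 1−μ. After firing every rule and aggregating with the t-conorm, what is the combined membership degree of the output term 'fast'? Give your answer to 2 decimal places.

R1: delicate=0.62, heavy=0.15, filthy=0.43; AND[min(a, b)] → w = 0.15
R2: (heavy=0.15 OR normal=0.73) = 0.73; AND[min(a, b)] with filthy=0.43 → w = 0.43
R3: light=0.35, ¬robust=1−0.20=0.80, ¬clean=1−0.91=0.09; AND[min(a, b)] → w = 0.09
Rules with consequent 'fast': {R1, R3} → strengths 0.15, 0.09
Aggregate via t-conorm [max(a, b)]: 0.15

0.15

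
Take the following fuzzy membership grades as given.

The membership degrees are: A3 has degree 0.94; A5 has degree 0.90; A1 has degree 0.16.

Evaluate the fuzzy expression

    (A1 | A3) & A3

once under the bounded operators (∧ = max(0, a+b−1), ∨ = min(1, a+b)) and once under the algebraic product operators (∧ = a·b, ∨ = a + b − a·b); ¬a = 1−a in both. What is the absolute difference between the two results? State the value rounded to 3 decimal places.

Under bounded:
  A1 | A3 = min(1, a+b) on (0.16, 0.94) = 1.00
  (A1 | A3) & A3 = max(0, a+b−1) on (1.00, 0.94) = 0.94
  → value = 0.9400
Under algebraic product:
  A1 | A3 = a + b − a·b on (0.1600, 0.9400) = 0.9496
  (A1 | A3) & A3 = a·b on (0.9496, 0.9400) = 0.8926
  → value = 0.8926
|0.9400 − 0.8926| = 0.047

0.047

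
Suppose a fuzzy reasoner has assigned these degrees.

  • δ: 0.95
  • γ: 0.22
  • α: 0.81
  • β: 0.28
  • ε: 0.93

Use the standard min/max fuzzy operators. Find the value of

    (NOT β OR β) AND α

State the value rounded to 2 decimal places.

0.72

NOT β = 1 − 0.28 = 0.72
NOT β OR β = max(a, b) on (0.72, 0.28) = 0.72
(NOT β OR β) AND α = min(a, b) on (0.72, 0.81) = 0.72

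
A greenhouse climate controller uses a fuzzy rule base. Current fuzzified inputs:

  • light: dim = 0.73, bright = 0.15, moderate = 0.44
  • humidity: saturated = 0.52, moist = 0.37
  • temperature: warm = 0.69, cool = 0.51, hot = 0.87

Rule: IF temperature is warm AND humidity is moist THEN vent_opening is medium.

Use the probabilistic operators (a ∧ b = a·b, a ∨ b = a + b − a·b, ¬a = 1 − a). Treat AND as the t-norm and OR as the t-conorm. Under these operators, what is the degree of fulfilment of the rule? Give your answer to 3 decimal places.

firing strength: warm=0.69, moist=0.37; AND[a·b] → w = 0.2553

0.255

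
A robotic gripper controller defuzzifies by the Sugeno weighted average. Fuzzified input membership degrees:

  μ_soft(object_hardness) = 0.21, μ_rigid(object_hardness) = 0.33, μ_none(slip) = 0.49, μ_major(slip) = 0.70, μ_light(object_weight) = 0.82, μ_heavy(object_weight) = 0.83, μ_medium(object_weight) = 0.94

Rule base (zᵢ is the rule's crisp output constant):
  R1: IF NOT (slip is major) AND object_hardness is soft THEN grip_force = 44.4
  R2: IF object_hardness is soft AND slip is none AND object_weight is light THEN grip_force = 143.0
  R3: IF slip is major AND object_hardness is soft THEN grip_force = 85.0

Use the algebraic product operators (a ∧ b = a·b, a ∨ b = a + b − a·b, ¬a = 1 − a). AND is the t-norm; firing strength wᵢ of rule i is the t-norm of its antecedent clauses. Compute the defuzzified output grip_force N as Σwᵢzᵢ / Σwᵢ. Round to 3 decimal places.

R1 (z=44.4): ¬major=1−0.70=0.30, soft=0.21; AND[a·b] → w = 0.0630
R2 (z=143.0): soft=0.21, none=0.49, light=0.82; AND[a·b] → w = 0.0844
R3 (z=85.0): major=0.70, soft=0.21; AND[a·b] → w = 0.1470
Weighted average = (0.0630·44.4 + 0.0844·143.0 + 0.1470·85.0) / (0.0630 + 0.0844 + 0.1470)
  = 27.3583 / 0.2944 = 92.936

92.936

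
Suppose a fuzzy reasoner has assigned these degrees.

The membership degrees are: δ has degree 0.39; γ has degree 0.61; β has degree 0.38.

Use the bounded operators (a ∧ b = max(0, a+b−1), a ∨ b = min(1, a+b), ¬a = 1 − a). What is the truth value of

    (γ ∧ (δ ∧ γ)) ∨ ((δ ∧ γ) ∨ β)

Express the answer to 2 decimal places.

0.38

δ ∧ γ = max(0, a+b−1) on (0.39, 0.61) = 0.00
γ ∧ (δ ∧ γ) = max(0, a+b−1) on (0.61, 0.00) = 0.00
δ ∧ γ = max(0, a+b−1) on (0.39, 0.61) = 0.00
(δ ∧ γ) ∨ β = min(1, a+b) on (0.00, 0.38) = 0.38
(γ ∧ (δ ∧ γ)) ∨ ((δ ∧ γ) ∨ β) = min(1, a+b) on (0.00, 0.38) = 0.38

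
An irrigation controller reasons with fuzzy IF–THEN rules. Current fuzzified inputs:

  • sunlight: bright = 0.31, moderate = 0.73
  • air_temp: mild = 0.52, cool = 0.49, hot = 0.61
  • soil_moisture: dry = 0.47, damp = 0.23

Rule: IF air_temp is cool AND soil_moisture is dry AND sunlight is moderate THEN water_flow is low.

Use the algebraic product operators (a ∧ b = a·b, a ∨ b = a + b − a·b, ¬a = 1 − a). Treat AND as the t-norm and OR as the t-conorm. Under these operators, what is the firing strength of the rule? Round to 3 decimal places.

firing strength: cool=0.49, dry=0.47, moderate=0.73; AND[a·b] → w = 0.1681

0.168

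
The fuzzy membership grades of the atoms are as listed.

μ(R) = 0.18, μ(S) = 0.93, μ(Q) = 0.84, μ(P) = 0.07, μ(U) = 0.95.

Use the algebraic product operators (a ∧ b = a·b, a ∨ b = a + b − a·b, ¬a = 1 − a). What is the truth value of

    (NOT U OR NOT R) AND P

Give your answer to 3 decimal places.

0.058

NOT U = 1 − 0.9500 = 0.0500
NOT R = 1 − 0.1800 = 0.8200
NOT U OR NOT R = a + b − a·b on (0.0500, 0.8200) = 0.8290
(NOT U OR NOT R) AND P = a·b on (0.8290, 0.0700) = 0.0580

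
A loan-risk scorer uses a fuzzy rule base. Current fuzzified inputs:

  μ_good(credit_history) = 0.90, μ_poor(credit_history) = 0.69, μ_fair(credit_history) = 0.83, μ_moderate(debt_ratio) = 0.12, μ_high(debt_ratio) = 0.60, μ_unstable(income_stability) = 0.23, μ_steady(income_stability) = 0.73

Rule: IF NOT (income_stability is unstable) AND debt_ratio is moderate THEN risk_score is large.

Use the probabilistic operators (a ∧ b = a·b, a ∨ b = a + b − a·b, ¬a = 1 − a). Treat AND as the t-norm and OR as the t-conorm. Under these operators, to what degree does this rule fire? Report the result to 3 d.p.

0.092

firing strength: ¬unstable=1−0.23=0.77, moderate=0.12; AND[a·b] → w = 0.0924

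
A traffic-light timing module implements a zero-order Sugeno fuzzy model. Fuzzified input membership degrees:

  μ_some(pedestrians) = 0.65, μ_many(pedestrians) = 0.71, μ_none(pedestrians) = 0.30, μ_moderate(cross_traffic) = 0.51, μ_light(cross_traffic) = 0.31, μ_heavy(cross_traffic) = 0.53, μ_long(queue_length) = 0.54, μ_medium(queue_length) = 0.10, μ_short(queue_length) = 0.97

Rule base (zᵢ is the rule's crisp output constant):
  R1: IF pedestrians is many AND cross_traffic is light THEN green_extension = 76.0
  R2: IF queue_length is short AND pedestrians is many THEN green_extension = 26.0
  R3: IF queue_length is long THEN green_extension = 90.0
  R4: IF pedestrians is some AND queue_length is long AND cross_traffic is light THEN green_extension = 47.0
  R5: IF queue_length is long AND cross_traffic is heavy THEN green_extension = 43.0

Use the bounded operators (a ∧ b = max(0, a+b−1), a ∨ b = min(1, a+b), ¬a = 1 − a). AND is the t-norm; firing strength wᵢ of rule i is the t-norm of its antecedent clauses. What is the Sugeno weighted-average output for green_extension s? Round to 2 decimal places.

54.05

R1 (z=76.0): many=0.71, light=0.31; AND[max(0, a+b−1)] → w = 0.02
R2 (z=26.0): short=0.97, many=0.71; AND[max(0, a+b−1)] → w = 0.68
R3 (z=90.0): long=0.54 → w = 0.54
R4 (z=47.0): some=0.65, long=0.54, light=0.31; AND[max(0, a+b−1)] → w = 0.00
R5 (z=43.0): long=0.54, heavy=0.53; AND[max(0, a+b−1)] → w = 0.07
Weighted average = (0.02·76.0 + 0.68·26.0 + 0.54·90.0 + 0.00·47.0 + 0.07·43.0) / (0.02 + 0.68 + 0.54 + 0.00 + 0.07)
  = 70.8100 / 1.3100 = 54.05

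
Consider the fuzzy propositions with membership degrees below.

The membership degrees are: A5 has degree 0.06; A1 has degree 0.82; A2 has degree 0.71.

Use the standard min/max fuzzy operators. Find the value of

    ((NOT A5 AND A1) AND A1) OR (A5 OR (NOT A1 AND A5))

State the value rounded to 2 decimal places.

0.82

NOT A5 = 1 − 0.06 = 0.94
NOT A5 AND A1 = min(a, b) on (0.94, 0.82) = 0.82
(NOT A5 AND A1) AND A1 = min(a, b) on (0.82, 0.82) = 0.82
NOT A1 = 1 − 0.82 = 0.18
NOT A1 AND A5 = min(a, b) on (0.18, 0.06) = 0.06
A5 OR (NOT A1 AND A5) = max(a, b) on (0.06, 0.06) = 0.06
((NOT A5 AND A1) AND A1) OR (A5 OR (NOT A1 AND A5)) = max(a, b) on (0.82, 0.06) = 0.82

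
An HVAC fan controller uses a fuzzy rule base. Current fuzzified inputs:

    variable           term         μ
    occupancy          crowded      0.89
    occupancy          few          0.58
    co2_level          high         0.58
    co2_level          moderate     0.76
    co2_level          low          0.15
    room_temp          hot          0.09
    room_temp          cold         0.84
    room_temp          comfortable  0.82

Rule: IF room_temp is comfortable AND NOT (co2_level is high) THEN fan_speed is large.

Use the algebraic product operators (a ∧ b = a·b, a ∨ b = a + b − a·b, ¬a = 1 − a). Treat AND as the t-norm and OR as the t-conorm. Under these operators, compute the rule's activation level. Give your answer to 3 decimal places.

0.344

firing strength: comfortable=0.82, ¬high=1−0.58=0.42; AND[a·b] → w = 0.3444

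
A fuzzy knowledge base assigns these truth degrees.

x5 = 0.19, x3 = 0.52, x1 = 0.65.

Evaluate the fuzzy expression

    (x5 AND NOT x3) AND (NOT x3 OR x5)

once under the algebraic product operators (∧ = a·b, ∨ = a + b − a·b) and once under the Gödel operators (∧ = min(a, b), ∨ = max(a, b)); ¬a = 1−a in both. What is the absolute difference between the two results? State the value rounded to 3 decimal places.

Under algebraic product:
  NOT x3 = 1 − 0.5200 = 0.4800
  x5 AND NOT x3 = a·b on (0.1900, 0.4800) = 0.0912
  NOT x3 = 1 − 0.5200 = 0.4800
  NOT x3 OR x5 = a + b − a·b on (0.4800, 0.1900) = 0.5788
  (x5 AND NOT x3) AND (NOT x3 OR x5) = a·b on (0.0912, 0.5788) = 0.0528
  → value = 0.0528
Under Gödel:
  NOT x3 = 1 − 0.52 = 0.48
  x5 AND NOT x3 = min(a, b) on (0.19, 0.48) = 0.19
  NOT x3 = 1 − 0.52 = 0.48
  NOT x3 OR x5 = max(a, b) on (0.48, 0.19) = 0.48
  (x5 AND NOT x3) AND (NOT x3 OR x5) = min(a, b) on (0.19, 0.48) = 0.19
  → value = 0.1900
|0.0528 − 0.1900| = 0.137

0.137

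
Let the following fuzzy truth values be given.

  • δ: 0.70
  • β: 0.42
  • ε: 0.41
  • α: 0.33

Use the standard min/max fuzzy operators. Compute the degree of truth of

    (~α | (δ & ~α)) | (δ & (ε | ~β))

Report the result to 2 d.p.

~α = 1 − 0.33 = 0.67
~α = 1 − 0.33 = 0.67
δ & ~α = min(a, b) on (0.70, 0.67) = 0.67
~α | (δ & ~α) = max(a, b) on (0.67, 0.67) = 0.67
~β = 1 − 0.42 = 0.58
ε | ~β = max(a, b) on (0.41, 0.58) = 0.58
δ & (ε | ~β) = min(a, b) on (0.70, 0.58) = 0.58
(~α | (δ & ~α)) | (δ & (ε | ~β)) = max(a, b) on (0.67, 0.58) = 0.67

0.67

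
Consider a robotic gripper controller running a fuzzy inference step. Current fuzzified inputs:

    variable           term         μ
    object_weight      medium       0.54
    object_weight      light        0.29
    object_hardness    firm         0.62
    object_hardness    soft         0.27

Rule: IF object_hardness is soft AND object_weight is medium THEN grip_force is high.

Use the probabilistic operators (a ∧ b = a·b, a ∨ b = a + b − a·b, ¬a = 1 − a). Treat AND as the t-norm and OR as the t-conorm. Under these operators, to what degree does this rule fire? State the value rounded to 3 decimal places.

0.146

firing strength: soft=0.27, medium=0.54; AND[a·b] → w = 0.1458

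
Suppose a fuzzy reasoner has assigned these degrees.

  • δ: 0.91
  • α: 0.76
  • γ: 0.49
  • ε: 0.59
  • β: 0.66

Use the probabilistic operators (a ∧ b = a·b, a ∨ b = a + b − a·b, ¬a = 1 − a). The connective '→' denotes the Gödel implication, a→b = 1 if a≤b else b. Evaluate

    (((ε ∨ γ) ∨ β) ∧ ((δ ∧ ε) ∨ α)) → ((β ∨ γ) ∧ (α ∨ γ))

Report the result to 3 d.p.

ε ∨ γ = a + b − a·b on (0.5900, 0.4900) = 0.7909
(ε ∨ γ) ∨ β = a + b − a·b on (0.7909, 0.6600) = 0.9289
δ ∧ ε = a·b on (0.9100, 0.5900) = 0.5369
(δ ∧ ε) ∨ α = a + b − a·b on (0.5369, 0.7600) = 0.8889
((ε ∨ γ) ∨ β) ∧ ((δ ∧ ε) ∨ α) = a·b on (0.9289, 0.8889) = 0.8257
β ∨ γ = a + b − a·b on (0.6600, 0.4900) = 0.8266
α ∨ γ = a + b − a·b on (0.7600, 0.4900) = 0.8776
(β ∨ γ) ∧ (α ∨ γ) = a·b on (0.8266, 0.8776) = 0.7254
(((ε ∨ γ) ∨ β) ∧ ((δ ∧ ε) ∨ α)) → ((β ∨ γ) ∧ (α ∨ γ))  [Gödel: 1 if a≤b else b] with a=0.8257, b=0.7254 → 0.7254

0.725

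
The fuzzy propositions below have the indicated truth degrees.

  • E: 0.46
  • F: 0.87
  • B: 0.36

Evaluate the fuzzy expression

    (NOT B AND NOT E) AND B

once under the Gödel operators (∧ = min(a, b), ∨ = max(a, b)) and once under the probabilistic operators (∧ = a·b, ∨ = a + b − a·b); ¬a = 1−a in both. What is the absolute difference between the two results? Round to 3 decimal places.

Under Gödel:
  NOT B = 1 − 0.36 = 0.64
  NOT E = 1 − 0.46 = 0.54
  NOT B AND NOT E = min(a, b) on (0.64, 0.54) = 0.54
  (NOT B AND NOT E) AND B = min(a, b) on (0.54, 0.36) = 0.36
  → value = 0.3600
Under probabilistic:
  NOT B = 1 − 0.3600 = 0.6400
  NOT E = 1 − 0.4600 = 0.5400
  NOT B AND NOT E = a·b on (0.6400, 0.5400) = 0.3456
  (NOT B AND NOT E) AND B = a·b on (0.3456, 0.3600) = 0.1244
  → value = 0.1244
|0.3600 − 0.1244| = 0.236

0.236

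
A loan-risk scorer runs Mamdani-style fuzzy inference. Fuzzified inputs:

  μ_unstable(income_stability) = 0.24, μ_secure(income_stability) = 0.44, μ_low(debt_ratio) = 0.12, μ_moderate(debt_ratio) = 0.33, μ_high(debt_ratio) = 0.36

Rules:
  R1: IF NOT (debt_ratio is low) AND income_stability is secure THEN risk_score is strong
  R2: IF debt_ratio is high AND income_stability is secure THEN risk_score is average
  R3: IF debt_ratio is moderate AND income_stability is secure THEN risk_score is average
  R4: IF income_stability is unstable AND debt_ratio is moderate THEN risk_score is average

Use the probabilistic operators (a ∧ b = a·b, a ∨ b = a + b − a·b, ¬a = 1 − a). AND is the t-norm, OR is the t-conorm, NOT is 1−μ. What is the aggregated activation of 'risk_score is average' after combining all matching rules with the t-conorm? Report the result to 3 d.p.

0.338

R1: ¬low=1−0.12=0.88, secure=0.44; AND[a·b] → w = 0.3872
R2: high=0.36, secure=0.44; AND[a·b] → w = 0.1584
R3: moderate=0.33, secure=0.44; AND[a·b] → w = 0.1452
R4: unstable=0.24, moderate=0.33; AND[a·b] → w = 0.0792
Rules with consequent 'average': {R2, R3, R4} → strengths 0.1584, 0.1452, 0.0792
Aggregate via t-conorm [a + b − a·b]: 0.3376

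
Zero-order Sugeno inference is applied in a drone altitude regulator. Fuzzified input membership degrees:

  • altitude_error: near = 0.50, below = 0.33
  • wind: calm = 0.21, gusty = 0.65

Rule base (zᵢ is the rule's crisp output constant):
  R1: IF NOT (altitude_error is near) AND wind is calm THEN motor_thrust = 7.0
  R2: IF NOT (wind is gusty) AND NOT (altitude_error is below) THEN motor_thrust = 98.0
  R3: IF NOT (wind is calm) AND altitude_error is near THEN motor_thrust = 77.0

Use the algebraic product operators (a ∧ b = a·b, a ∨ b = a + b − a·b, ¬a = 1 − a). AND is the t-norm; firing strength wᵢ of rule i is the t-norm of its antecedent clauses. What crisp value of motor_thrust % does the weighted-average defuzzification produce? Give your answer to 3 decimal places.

R1 (z=7.0): ¬near=1−0.50=0.50, calm=0.21; AND[a·b] → w = 0.1050
R2 (z=98.0): ¬gusty=1−0.65=0.35, ¬below=1−0.33=0.67; AND[a·b] → w = 0.2345
R3 (z=77.0): ¬calm=1−0.21=0.79, near=0.50; AND[a·b] → w = 0.3950
Weighted average = (0.1050·7.0 + 0.2345·98.0 + 0.3950·77.0) / (0.1050 + 0.2345 + 0.3950)
  = 54.1310 / 0.7345 = 73.698

73.698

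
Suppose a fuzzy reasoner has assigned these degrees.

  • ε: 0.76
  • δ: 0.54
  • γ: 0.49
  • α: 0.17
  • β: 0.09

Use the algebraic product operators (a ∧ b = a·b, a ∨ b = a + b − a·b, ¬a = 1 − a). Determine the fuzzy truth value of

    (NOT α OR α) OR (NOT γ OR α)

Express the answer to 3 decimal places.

0.943

NOT α = 1 − 0.1700 = 0.8300
NOT α OR α = a + b − a·b on (0.8300, 0.1700) = 0.8589
NOT γ = 1 − 0.4900 = 0.5100
NOT γ OR α = a + b − a·b on (0.5100, 0.1700) = 0.5933
(NOT α OR α) OR (NOT γ OR α) = a + b − a·b on (0.8589, 0.5933) = 0.9426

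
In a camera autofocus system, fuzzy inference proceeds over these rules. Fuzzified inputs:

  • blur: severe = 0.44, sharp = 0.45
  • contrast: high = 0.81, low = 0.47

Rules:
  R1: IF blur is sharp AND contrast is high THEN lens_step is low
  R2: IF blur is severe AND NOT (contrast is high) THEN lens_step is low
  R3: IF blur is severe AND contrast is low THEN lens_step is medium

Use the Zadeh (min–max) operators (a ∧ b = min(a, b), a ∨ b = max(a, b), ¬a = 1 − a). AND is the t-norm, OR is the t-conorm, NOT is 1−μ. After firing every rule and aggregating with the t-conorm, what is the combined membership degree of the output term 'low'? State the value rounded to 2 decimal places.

R1: sharp=0.45, high=0.81; AND[min(a, b)] → w = 0.45
R2: severe=0.44, ¬high=1−0.81=0.19; AND[min(a, b)] → w = 0.19
R3: severe=0.44, low=0.47; AND[min(a, b)] → w = 0.44
Rules with consequent 'low': {R1, R2} → strengths 0.45, 0.19
Aggregate via t-conorm [max(a, b)]: 0.45

0.45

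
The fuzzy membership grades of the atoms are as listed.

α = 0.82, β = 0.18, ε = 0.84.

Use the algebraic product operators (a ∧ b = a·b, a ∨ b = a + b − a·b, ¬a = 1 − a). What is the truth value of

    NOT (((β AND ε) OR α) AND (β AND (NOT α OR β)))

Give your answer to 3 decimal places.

β AND ε = a·b on (0.1800, 0.8400) = 0.1512
(β AND ε) OR α = a + b − a·b on (0.1512, 0.8200) = 0.8472
NOT α = 1 − 0.8200 = 0.1800
NOT α OR β = a + b − a·b on (0.1800, 0.1800) = 0.3276
β AND (NOT α OR β) = a·b on (0.1800, 0.3276) = 0.0590
((β AND ε) OR α) AND (β AND (NOT α OR β)) = a·b on (0.8472, 0.0590) = 0.0500
NOT (((β AND ε) OR α) AND (β AND (NOT α OR β))) = 1 − 0.0500 = 0.9500

0.950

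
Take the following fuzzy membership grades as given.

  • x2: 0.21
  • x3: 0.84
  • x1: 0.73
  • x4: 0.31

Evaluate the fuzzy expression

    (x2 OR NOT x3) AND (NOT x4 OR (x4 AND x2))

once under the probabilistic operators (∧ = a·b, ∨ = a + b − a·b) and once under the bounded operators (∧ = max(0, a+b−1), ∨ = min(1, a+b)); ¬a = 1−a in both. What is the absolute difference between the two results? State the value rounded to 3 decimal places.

Under probabilistic:
  NOT x3 = 1 − 0.8400 = 0.1600
  x2 OR NOT x3 = a + b − a·b on (0.2100, 0.1600) = 0.3364
  NOT x4 = 1 − 0.3100 = 0.6900
  x4 AND x2 = a·b on (0.3100, 0.2100) = 0.0651
  NOT x4 OR (x4 AND x2) = a + b − a·b on (0.6900, 0.0651) = 0.7102
  (x2 OR NOT x3) AND (NOT x4 OR (x4 AND x2)) = a·b on (0.3364, 0.7102) = 0.2389
  → value = 0.2389
Under bounded:
  NOT x3 = 1 − 0.84 = 0.16
  x2 OR NOT x3 = min(1, a+b) on (0.21, 0.16) = 0.37
  NOT x4 = 1 − 0.31 = 0.69
  x4 AND x2 = max(0, a+b−1) on (0.31, 0.21) = 0.00
  NOT x4 OR (x4 AND x2) = min(1, a+b) on (0.69, 0.00) = 0.69
  (x2 OR NOT x3) AND (NOT x4 OR (x4 AND x2)) = max(0, a+b−1) on (0.37, 0.69) = 0.06
  → value = 0.0600
|0.2389 − 0.0600| = 0.179

0.179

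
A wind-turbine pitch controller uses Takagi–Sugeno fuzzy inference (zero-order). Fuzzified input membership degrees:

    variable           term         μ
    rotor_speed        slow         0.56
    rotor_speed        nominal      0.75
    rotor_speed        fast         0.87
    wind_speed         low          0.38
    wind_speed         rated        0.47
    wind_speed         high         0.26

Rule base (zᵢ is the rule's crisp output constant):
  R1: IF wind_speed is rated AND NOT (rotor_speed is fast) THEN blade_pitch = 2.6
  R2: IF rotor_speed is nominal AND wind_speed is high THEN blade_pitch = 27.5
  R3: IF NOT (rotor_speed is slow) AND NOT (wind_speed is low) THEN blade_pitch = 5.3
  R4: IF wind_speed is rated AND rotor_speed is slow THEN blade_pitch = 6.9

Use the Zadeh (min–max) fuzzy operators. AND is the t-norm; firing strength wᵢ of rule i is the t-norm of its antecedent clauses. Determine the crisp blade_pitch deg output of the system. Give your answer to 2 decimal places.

R1 (z=2.6): rated=0.47, ¬fast=1−0.87=0.13; AND[min(a, b)] → w = 0.13
R2 (z=27.5): nominal=0.75, high=0.26; AND[min(a, b)] → w = 0.26
R3 (z=5.3): ¬slow=1−0.56=0.44, ¬low=1−0.38=0.62; AND[min(a, b)] → w = 0.44
R4 (z=6.9): rated=0.47, slow=0.56; AND[min(a, b)] → w = 0.47
Weighted average = (0.13·2.6 + 0.26·27.5 + 0.44·5.3 + 0.47·6.9) / (0.13 + 0.26 + 0.44 + 0.47)
  = 13.0630 / 1.3000 = 10.05

10.05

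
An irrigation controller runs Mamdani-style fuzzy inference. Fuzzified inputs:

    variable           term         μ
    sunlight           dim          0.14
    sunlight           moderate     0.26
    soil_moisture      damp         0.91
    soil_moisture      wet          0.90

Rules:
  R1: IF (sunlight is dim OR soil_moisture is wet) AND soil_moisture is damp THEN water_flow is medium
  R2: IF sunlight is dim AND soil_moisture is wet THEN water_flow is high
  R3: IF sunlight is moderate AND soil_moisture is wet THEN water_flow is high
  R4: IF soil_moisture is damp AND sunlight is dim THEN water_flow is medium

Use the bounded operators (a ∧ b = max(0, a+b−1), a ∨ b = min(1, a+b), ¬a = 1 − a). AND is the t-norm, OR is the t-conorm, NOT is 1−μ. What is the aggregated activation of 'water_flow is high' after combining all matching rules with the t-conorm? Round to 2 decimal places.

R1: (dim=0.14 OR wet=0.90) = 1.00; AND[max(0, a+b−1)] with damp=0.91 → w = 0.91
R2: dim=0.14, wet=0.90; AND[max(0, a+b−1)] → w = 0.04
R3: moderate=0.26, wet=0.90; AND[max(0, a+b−1)] → w = 0.16
R4: damp=0.91, dim=0.14; AND[max(0, a+b−1)] → w = 0.05
Rules with consequent 'high': {R2, R3} → strengths 0.04, 0.16
Aggregate via t-conorm [min(1, a+b)]: 0.20

0.20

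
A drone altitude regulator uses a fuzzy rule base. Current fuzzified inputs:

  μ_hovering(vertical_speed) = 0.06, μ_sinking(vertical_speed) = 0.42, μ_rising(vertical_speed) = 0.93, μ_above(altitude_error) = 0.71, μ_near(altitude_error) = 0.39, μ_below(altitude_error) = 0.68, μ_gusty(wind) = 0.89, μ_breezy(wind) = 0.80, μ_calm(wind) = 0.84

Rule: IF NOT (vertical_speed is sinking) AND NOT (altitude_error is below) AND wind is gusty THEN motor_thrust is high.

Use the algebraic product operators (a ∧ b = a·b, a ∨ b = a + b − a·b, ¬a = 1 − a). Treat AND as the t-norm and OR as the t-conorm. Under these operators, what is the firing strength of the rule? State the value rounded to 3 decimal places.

0.165

firing strength: ¬sinking=1−0.42=0.58, ¬below=1−0.68=0.32, gusty=0.89; AND[a·b] → w = 0.1652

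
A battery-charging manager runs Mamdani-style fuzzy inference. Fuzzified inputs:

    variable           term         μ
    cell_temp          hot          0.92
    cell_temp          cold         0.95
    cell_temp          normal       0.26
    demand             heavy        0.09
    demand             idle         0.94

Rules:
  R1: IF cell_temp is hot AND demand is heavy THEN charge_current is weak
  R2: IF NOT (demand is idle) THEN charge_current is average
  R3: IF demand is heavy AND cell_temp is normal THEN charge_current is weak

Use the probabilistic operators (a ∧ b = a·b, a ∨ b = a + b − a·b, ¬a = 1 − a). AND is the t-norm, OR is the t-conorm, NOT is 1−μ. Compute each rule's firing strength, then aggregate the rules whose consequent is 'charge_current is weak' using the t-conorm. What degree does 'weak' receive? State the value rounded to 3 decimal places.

0.104

R1: hot=0.92, heavy=0.09; AND[a·b] → w = 0.0828
R2: ¬idle=1−0.94=0.06 → w = 0.0600
R3: heavy=0.09, normal=0.26; AND[a·b] → w = 0.0234
Rules with consequent 'weak': {R1, R3} → strengths 0.0828, 0.0234
Aggregate via t-conorm [a + b − a·b]: 0.1043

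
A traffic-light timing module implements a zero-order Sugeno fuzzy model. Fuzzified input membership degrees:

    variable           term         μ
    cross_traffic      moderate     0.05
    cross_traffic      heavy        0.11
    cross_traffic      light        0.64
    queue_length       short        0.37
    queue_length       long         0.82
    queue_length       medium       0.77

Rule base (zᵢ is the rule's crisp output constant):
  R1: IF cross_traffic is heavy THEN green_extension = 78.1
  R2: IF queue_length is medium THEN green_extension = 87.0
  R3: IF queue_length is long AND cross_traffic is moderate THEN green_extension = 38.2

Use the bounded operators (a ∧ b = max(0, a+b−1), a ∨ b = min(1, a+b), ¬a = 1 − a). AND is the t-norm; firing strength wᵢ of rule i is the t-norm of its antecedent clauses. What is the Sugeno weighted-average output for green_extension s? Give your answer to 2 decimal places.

85.89

R1 (z=78.1): heavy=0.11 → w = 0.11
R2 (z=87.0): medium=0.77 → w = 0.77
R3 (z=38.2): long=0.82, moderate=0.05; AND[max(0, a+b−1)] → w = 0.00
Weighted average = (0.11·78.1 + 0.77·87.0 + 0.00·38.2) / (0.11 + 0.77 + 0.00)
  = 75.5810 / 0.8800 = 85.89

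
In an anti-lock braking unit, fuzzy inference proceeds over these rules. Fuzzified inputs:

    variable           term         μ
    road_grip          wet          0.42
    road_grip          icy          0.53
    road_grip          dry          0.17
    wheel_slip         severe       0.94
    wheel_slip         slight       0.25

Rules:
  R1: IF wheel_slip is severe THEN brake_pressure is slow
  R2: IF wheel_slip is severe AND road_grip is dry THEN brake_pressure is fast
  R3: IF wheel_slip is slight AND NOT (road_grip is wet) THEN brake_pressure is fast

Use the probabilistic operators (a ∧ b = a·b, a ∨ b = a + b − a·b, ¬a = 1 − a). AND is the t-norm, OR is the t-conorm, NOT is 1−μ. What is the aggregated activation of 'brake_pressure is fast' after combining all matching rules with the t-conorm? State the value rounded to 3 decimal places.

R1: severe=0.94 → w = 0.9400
R2: severe=0.94, dry=0.17; AND[a·b] → w = 0.1598
R3: slight=0.25, ¬wet=1−0.42=0.58; AND[a·b] → w = 0.1450
Rules with consequent 'fast': {R2, R3} → strengths 0.1598, 0.1450
Aggregate via t-conorm [a + b − a·b]: 0.2816

0.282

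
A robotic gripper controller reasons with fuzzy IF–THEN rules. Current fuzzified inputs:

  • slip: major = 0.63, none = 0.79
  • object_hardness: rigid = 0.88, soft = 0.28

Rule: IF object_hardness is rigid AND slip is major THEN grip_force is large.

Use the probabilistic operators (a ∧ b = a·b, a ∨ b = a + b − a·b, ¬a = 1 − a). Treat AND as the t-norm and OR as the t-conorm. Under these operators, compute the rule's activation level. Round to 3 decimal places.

firing strength: rigid=0.88, major=0.63; AND[a·b] → w = 0.5544

0.554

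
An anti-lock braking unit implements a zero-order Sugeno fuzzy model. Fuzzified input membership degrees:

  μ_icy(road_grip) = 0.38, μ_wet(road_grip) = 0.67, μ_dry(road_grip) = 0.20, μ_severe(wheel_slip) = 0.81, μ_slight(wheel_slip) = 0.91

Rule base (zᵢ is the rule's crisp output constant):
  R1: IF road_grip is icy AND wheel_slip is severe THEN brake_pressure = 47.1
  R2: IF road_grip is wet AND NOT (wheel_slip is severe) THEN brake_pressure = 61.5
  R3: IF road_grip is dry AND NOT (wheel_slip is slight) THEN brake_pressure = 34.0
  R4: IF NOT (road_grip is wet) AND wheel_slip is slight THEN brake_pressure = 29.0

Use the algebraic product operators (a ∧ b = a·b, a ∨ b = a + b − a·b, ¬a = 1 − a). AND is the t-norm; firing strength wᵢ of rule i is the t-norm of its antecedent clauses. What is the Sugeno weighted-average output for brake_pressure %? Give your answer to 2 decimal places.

R1 (z=47.1): icy=0.38, severe=0.81; AND[a·b] → w = 0.3078
R2 (z=61.5): wet=0.67, ¬severe=1−0.81=0.19; AND[a·b] → w = 0.1273
R3 (z=34.0): dry=0.20, ¬slight=1−0.91=0.09; AND[a·b] → w = 0.0180
R4 (z=29.0): ¬wet=1−0.67=0.33, slight=0.91; AND[a·b] → w = 0.3003
Weighted average = (0.3078·47.1 + 0.1273·61.5 + 0.0180·34.0 + 0.3003·29.0) / (0.3078 + 0.1273 + 0.0180 + 0.3003)
  = 31.6470 / 0.7534 = 42.01

42.01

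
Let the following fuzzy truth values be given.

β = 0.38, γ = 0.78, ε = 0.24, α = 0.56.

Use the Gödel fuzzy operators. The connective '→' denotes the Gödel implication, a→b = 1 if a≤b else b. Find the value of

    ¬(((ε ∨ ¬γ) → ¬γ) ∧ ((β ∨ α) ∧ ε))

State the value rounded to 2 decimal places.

0.78

¬γ = 1 − 0.78 = 0.22
ε ∨ ¬γ = max(a, b) on (0.24, 0.22) = 0.24
¬γ = 1 − 0.78 = 0.22
(ε ∨ ¬γ) → ¬γ  [Gödel: 1 if a≤b else b] with a=0.24, b=0.22 → 0.22
β ∨ α = max(a, b) on (0.38, 0.56) = 0.56
(β ∨ α) ∧ ε = min(a, b) on (0.56, 0.24) = 0.24
((ε ∨ ¬γ) → ¬γ) ∧ ((β ∨ α) ∧ ε) = min(a, b) on (0.22, 0.24) = 0.22
¬(((ε ∨ ¬γ) → ¬γ) ∧ ((β ∨ α) ∧ ε)) = 1 − 0.22 = 0.78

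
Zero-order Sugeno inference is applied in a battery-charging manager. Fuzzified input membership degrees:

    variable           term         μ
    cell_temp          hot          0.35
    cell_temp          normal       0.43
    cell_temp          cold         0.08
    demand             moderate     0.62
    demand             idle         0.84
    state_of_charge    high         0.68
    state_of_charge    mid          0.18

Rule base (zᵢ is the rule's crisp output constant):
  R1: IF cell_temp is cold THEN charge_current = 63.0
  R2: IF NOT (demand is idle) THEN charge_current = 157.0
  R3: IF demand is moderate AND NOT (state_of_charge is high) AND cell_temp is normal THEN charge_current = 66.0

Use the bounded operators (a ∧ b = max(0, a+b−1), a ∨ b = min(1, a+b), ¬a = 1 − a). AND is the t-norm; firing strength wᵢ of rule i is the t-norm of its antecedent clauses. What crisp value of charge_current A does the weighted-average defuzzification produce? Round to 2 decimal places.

R1 (z=63.0): cold=0.08 → w = 0.08
R2 (z=157.0): ¬idle=1−0.84=0.16 → w = 0.16
R3 (z=66.0): moderate=0.62, ¬high=1−0.68=0.32, normal=0.43; AND[max(0, a+b−1)] → w = 0.00
Weighted average = (0.08·63.0 + 0.16·157.0 + 0.00·66.0) / (0.08 + 0.16 + 0.00)
  = 30.1600 / 0.2400 = 125.67

125.67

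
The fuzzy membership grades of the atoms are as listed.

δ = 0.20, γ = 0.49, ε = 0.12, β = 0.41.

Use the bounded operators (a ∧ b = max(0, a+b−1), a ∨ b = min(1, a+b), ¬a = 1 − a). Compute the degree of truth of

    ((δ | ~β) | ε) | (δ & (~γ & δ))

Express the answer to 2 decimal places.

0.91

~β = 1 − 0.41 = 0.59
δ | ~β = min(1, a+b) on (0.20, 0.59) = 0.79
(δ | ~β) | ε = min(1, a+b) on (0.79, 0.12) = 0.91
~γ = 1 − 0.49 = 0.51
~γ & δ = max(0, a+b−1) on (0.51, 0.20) = 0.00
δ & (~γ & δ) = max(0, a+b−1) on (0.20, 0.00) = 0.00
((δ | ~β) | ε) | (δ & (~γ & δ)) = min(1, a+b) on (0.91, 0.00) = 0.91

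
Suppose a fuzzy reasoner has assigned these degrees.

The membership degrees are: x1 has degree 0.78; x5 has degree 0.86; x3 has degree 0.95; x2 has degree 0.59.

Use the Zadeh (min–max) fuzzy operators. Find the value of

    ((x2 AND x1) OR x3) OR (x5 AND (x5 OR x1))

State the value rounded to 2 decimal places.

x2 AND x1 = min(a, b) on (0.59, 0.78) = 0.59
(x2 AND x1) OR x3 = max(a, b) on (0.59, 0.95) = 0.95
x5 OR x1 = max(a, b) on (0.86, 0.78) = 0.86
x5 AND (x5 OR x1) = min(a, b) on (0.86, 0.86) = 0.86
((x2 AND x1) OR x3) OR (x5 AND (x5 OR x1)) = max(a, b) on (0.95, 0.86) = 0.95

0.95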